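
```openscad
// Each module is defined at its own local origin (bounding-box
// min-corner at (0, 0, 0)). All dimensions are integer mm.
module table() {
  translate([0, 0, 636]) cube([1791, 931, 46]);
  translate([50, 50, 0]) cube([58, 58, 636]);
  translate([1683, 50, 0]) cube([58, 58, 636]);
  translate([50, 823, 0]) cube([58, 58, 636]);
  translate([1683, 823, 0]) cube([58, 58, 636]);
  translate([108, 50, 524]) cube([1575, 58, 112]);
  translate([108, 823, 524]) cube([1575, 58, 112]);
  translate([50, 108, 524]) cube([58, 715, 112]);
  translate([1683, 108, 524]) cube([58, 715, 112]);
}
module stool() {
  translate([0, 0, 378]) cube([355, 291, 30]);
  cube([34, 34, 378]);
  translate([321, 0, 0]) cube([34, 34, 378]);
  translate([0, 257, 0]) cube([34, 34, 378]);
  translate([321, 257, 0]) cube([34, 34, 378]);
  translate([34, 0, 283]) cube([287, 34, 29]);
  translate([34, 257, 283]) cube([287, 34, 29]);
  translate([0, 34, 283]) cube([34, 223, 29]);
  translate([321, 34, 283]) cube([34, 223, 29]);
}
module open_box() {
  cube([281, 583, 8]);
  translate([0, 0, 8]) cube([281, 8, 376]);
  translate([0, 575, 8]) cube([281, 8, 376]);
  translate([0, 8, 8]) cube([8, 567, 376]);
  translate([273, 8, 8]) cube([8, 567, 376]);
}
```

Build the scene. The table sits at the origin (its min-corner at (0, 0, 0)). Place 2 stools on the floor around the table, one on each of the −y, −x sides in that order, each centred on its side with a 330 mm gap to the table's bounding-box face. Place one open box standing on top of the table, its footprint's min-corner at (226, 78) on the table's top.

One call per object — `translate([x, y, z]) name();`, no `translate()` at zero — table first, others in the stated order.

table();
translate([718, -621, 0]) stool();
translate([-685, 320, 0]) stool();
translate([226, 78, 682]) open_box();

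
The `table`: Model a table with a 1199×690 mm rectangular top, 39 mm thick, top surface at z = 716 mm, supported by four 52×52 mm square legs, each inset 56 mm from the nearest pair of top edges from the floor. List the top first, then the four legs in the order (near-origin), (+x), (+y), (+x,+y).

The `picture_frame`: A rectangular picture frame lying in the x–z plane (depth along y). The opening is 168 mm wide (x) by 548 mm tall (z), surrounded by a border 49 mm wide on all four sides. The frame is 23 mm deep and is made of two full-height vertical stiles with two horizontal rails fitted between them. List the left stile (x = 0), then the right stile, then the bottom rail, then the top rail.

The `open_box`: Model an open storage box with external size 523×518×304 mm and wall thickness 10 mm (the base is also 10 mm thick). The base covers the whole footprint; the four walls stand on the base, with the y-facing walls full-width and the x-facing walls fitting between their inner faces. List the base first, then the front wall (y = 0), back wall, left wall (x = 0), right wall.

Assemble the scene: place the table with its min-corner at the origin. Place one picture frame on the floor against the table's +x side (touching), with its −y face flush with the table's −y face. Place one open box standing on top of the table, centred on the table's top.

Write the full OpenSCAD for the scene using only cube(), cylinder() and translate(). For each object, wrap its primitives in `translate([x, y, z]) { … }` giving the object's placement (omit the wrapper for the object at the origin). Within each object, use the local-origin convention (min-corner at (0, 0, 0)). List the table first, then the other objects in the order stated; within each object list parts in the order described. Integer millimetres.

translate([0, 0, 677]) cube([1199, 690, 39]);
translate([56, 56, 0]) cube([52, 52, 677]);
translate([1091, 56, 0]) cube([52, 52, 677]);
translate([56, 582, 0]) cube([52, 52, 677]);
translate([1091, 582, 0]) cube([52, 52, 677]);
translate([1199, 0, 0]) {
  cube([49, 23, 646]);
  translate([217, 0, 0]) cube([49, 23, 646]);
  translate([49, 0, 0]) cube([168, 23, 49]);
  translate([49, 0, 597]) cube([168, 23, 49]);
}
translate([338, 86, 716]) {
  cube([523, 518, 10]);
  translate([0, 0, 10]) cube([523, 10, 294]);
  translate([0, 508, 10]) cube([523, 10, 294]);
  translate([0, 10, 10]) cube([10, 498, 294]);
  translate([513, 10, 10]) cube([10, 498, 294]);
}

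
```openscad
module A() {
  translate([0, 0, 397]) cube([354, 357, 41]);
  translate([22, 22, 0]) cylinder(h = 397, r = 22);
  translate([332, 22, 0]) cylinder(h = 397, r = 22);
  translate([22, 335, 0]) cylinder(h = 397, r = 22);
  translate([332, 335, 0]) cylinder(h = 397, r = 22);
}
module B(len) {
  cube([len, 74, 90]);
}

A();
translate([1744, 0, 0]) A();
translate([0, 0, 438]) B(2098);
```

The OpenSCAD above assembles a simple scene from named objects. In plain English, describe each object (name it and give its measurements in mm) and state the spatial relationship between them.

A is a four-legged stool. The seat is a 354×357×41 mm slab whose top surface is at z = 438 mm; four round legs, each 44 mm in diameter, run from the floor (z = 0) to the underside of the seat, each leg's axis is inset half a diameter from the nearest pair of seat edges (so the leg's bounding box is flush with the corner).

B is a rectangular beam 2098 mm long (x), 74 mm deep (y), 90 mm thick (z).

The beam spans the tops of two stools placed 1390 mm apart, resting at z = 438 mm.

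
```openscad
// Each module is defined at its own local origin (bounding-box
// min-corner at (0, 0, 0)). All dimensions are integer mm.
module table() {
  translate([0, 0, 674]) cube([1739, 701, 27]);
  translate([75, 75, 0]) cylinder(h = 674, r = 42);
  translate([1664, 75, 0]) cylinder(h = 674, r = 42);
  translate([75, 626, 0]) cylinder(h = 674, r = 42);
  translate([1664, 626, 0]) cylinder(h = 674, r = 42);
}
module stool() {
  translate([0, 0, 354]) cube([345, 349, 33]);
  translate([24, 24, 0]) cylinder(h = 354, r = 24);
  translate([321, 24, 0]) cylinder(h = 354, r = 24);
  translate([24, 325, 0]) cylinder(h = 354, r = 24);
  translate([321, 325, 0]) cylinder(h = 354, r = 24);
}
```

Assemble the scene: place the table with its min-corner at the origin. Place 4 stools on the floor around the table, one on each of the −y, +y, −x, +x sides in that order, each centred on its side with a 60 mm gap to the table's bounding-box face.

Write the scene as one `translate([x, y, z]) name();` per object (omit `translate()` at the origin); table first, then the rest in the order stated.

table();
translate([697, -409, 0]) stool();
translate([697, 761, 0]) stool();
translate([-405, 176, 0]) stool();
translate([1799, 176, 0]) stool();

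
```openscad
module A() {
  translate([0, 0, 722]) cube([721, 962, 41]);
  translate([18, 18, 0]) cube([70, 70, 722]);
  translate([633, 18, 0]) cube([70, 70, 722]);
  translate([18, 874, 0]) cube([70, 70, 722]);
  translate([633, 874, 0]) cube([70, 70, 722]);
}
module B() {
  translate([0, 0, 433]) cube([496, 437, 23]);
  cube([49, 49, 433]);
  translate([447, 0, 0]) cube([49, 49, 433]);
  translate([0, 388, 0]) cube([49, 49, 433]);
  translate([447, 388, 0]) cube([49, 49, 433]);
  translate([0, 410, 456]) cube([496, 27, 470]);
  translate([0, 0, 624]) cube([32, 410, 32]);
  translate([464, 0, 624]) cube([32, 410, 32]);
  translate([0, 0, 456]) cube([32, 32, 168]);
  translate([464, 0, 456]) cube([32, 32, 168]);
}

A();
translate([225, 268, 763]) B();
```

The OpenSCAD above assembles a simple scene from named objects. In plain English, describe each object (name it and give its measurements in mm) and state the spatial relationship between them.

A is a table: top 721 mm (x) × 962 mm (y), 41 mm thick, upper face at z = 763 mm, on four 70×70 mm square legs, each inset 18 mm from the nearest pair of top edges, running from z = 0 to the bottom of the top.

B is a chair. The seat is a 496×437×23 mm slab with its top at z = 456 mm, on four 49×49 mm corner legs (flush with the seat edges, standing on z = 0). A flat backrest 27 mm thick, 470 mm tall, spans the full seat width and rises from the seat top along its +y edge, rear face flush with the rear of the seat. Two armrests of 32×32 mm section run along each side from the seat's front edge to the front of the backrest, top faces 200 mm above the seat top and outer faces flush with the seat's x-edges; a 32×32 mm post under the front of each armrest stands on the seat at the front corner.

The chair is on top of the table.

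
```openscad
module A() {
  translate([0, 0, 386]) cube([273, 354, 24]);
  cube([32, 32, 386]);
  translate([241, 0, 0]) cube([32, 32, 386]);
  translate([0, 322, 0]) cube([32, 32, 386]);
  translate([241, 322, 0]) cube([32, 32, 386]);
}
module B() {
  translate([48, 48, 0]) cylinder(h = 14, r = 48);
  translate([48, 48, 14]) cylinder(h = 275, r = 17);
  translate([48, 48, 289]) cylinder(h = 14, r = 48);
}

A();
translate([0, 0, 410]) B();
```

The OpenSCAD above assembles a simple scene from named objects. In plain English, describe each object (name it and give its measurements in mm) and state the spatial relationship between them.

A is a simple wooden stool: a rectangular seat 273 mm (x) by 354 mm (y), 24 mm thick, top face at z = 410 mm, on four square legs, each 32×32 mm in cross-section. The legs rest on z = 0, each flush with a corner of the seat.

B is a spool: two coaxial disc flanges of radius 48 mm and thickness 14 mm, joined by a core cylinder of radius 17 mm and height 275 mm. The lower flange rests on z = 0 and the three cylinders share a vertical axis.

The spool is on top of the stool.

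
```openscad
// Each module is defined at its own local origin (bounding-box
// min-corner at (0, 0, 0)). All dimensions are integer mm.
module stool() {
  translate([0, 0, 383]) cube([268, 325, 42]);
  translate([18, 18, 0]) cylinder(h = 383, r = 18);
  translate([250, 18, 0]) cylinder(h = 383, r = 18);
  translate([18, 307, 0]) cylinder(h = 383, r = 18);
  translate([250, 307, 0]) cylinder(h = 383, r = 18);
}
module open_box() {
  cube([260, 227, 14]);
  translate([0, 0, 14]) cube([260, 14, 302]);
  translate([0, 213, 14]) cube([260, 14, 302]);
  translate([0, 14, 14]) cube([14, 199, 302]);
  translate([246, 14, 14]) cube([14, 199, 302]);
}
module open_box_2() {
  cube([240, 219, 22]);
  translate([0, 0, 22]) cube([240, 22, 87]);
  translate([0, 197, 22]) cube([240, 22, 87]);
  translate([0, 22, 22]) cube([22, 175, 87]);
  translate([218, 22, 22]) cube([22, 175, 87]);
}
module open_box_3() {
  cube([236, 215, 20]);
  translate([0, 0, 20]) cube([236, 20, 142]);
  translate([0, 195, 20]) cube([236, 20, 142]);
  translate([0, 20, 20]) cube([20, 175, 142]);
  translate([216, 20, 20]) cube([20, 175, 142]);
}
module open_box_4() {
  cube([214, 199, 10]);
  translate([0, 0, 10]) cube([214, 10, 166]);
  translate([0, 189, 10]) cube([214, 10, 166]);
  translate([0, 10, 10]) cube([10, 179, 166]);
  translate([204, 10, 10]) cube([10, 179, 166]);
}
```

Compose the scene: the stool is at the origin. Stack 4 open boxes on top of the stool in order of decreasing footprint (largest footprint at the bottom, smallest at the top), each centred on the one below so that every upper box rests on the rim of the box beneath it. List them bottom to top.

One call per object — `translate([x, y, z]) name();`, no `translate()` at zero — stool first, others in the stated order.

stool();
translate([4, 49, 425]) open_box();
translate([14, 53, 741]) open_box_2();
translate([16, 55, 850]) open_box_3();
translate([27, 63, 1012]) open_box_4();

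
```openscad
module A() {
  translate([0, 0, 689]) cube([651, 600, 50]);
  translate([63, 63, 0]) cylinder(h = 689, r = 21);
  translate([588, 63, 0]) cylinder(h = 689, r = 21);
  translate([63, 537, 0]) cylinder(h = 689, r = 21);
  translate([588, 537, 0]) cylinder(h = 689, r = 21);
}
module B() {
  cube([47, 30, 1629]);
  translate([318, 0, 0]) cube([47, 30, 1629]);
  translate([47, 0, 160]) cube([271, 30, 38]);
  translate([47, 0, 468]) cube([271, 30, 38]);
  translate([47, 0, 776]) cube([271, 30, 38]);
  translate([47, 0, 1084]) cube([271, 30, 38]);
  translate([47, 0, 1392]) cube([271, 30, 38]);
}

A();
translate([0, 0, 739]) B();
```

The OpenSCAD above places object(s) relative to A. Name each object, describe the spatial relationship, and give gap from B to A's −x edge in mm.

The ladder's min-x is at 0; the table's min-x is 0; gap = 0 mm.

A is a table. B is a ladder. The ladder is on top of the table. The gap from the ladder to the table's −x edge is 0 mm.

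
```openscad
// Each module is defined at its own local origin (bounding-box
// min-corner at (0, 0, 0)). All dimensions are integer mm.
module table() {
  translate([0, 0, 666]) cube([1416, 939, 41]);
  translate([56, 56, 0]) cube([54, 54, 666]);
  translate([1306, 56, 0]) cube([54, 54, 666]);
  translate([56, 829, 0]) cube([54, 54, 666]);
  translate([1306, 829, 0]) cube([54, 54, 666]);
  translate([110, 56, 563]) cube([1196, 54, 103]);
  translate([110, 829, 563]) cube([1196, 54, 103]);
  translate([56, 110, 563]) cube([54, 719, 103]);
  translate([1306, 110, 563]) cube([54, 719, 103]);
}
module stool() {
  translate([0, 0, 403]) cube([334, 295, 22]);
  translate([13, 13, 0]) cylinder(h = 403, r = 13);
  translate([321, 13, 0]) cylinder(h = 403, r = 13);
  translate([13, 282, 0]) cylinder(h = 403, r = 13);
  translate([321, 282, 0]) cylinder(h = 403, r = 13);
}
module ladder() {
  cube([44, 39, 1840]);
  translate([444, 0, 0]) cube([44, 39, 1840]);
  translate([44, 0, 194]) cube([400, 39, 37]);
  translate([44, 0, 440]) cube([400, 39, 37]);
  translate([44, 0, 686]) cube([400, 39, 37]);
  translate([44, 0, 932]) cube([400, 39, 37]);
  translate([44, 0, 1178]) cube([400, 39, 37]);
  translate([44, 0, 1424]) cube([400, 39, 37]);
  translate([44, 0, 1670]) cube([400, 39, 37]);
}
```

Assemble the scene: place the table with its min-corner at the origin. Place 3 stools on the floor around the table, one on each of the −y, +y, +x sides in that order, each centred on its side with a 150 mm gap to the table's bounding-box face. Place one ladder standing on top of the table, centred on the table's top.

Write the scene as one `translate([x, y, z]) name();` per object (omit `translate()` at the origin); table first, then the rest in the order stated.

table();
translate([541, -445, 0]) stool();
translate([541, 1089, 0]) stool();
translate([1566, 322, 0]) stool();
translate([464, 450, 707]) ladder();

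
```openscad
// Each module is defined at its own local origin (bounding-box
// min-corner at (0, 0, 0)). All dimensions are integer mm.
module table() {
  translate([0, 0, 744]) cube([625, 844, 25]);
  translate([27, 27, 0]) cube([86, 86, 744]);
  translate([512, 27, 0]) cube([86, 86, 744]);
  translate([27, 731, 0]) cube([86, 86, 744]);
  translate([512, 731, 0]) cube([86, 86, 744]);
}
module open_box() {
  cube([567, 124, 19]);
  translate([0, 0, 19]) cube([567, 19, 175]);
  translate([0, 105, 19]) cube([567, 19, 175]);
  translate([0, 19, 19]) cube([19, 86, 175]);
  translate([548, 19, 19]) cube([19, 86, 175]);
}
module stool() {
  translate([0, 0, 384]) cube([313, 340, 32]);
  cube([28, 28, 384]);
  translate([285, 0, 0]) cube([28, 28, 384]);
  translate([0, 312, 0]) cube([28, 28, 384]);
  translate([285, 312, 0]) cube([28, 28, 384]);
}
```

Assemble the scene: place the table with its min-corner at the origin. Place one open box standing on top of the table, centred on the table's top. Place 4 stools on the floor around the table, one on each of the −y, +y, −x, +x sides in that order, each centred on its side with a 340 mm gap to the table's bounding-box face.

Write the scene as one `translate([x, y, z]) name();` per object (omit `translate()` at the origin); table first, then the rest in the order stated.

table();
translate([29, 360, 769]) open_box();
translate([156, -680, 0]) stool();
translate([156, 1184, 0]) stool();
translate([-653, 252, 0]) stool();
translate([965, 252, 0]) stool();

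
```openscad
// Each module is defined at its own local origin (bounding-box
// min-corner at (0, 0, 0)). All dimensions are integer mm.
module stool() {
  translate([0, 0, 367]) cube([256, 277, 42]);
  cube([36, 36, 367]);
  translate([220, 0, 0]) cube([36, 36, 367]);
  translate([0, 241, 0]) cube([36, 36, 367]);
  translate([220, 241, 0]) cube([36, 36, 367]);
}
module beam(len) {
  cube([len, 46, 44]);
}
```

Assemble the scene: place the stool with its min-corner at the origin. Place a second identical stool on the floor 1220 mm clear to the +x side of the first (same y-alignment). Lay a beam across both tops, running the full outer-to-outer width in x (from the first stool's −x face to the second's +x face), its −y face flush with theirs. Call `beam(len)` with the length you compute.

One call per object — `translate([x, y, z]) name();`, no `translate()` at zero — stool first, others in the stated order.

stool();
translate([1476, 0, 0]) stool();
translate([0, 0, 409]) beam(1732);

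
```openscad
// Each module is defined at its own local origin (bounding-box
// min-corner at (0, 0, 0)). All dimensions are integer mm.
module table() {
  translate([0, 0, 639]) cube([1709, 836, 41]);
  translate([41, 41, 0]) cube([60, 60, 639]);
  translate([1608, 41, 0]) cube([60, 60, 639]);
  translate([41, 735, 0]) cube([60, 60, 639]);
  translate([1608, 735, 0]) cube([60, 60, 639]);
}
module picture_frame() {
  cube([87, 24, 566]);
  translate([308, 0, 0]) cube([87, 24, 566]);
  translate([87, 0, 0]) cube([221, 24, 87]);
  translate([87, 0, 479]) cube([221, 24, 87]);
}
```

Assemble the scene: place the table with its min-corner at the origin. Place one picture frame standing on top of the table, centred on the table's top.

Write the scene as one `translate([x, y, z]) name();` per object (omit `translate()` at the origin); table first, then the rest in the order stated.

table();
translate([657, 406, 680]) picture_frame();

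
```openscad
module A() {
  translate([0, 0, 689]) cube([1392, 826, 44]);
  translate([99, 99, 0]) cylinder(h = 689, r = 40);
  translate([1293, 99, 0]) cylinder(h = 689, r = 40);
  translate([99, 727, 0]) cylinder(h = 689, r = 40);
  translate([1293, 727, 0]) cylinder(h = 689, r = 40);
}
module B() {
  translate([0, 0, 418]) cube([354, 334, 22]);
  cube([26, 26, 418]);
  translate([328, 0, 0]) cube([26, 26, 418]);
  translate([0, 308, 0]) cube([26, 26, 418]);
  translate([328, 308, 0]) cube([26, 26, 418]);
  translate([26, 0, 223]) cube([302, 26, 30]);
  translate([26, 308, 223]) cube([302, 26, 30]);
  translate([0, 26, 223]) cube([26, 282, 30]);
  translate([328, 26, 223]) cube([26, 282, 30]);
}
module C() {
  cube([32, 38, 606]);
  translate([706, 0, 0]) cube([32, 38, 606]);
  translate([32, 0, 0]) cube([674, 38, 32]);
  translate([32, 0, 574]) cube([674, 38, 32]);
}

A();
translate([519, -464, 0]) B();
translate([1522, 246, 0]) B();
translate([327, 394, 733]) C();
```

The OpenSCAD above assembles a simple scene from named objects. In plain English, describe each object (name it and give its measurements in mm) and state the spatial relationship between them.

A is a table: top 1392 mm (x) × 826 mm (y), 44 mm thick, upper face at z = 733 mm, on four round legs of 80 mm diameter, each leg's bounding box inset 59 mm from the nearest pair of top edges, running from z = 0 to the bottom of the top.

B is a four-legged stool. The seat is a 354×334×22 mm slab whose top surface is at z = 440 mm; four square legs, each 26×26 mm in cross-section, run from the floor (z = 0) to the underside of the seat, each flush with a corner of the seat. Four stretchers, 26 mm wide and 30 mm tall, connect adjacent legs with their undersides at z = 223 mm, each running between the inner faces of the legs it joins and aligned with the legs' outer faces on the other axis.

C is a rectangular picture frame lying in the x–z plane (depth along y). The opening is 674 mm wide (x) by 542 mm tall (z), surrounded by a border 32 mm wide on all four sides. The frame is 38 mm deep and is made of two full-height vertical stiles with two horizontal rails fitted between them.

Two stools sit around the table at the −y, +x sides. The picture frame is on top of the table, centred.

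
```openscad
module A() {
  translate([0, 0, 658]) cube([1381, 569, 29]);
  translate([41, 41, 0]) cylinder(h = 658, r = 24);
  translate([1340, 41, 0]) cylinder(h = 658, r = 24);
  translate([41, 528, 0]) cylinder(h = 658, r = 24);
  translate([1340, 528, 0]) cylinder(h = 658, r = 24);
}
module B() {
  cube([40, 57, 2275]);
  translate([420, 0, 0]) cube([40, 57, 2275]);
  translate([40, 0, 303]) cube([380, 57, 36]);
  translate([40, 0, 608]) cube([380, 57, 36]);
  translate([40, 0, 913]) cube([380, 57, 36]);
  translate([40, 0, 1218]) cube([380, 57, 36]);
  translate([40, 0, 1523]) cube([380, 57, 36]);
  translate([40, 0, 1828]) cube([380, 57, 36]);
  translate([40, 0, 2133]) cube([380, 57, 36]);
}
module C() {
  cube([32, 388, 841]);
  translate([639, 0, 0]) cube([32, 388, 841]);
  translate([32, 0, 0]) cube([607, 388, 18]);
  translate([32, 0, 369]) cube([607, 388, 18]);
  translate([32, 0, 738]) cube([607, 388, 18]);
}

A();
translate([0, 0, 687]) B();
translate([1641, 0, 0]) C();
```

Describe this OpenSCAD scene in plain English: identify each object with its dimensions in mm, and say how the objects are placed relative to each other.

A is a rectangular dining table. The top is 1381×569×29 mm with its upper surface at z = 687 mm. It stands on four round legs of 48 mm diameter, each leg's bounding box inset 17 mm from the nearest pair of top edges, running from the floor to the underside of the top.

B is a straight ladder. Two 40×57 mm vertical rails, 2275 mm tall, stand 460 mm apart (outside-to-outside) with their front faces coplanar on the −y side. 7 rungs, each 57 mm deep and 36 mm tall, span between the inner faces of the rails, front faces flush with the rails. The lowest rung's underside is at z = 303 mm and rungs are spaced 305 mm apart (underside to underside).

C is a bookshelf 671 mm wide overall, 388 mm deep and 841 mm tall. The two sides are 32 mm thick vertical panels. 3 horizontal shelves of 18 mm thickness span between the inner faces of the sides; the lowest shelf sits on the floor and shelves are stacked with a clear vertical gap of 351 mm between each pair.

The ladder is on top of the table. The bookshelf is on the floor beside the table on its +x side.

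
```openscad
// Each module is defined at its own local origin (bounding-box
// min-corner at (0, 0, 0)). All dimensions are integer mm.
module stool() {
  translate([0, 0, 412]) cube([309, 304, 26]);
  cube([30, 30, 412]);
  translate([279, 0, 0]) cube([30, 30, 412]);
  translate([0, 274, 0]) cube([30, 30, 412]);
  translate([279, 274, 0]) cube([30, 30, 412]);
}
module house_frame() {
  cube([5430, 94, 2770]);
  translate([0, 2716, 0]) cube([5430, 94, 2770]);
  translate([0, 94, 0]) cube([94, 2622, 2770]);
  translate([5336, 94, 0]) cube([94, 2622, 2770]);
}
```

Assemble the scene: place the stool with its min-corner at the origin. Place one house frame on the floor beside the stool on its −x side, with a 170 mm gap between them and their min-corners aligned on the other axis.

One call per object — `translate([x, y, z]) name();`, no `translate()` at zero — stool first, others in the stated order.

stool();
translate([-5600, 0, 0]) house_frame();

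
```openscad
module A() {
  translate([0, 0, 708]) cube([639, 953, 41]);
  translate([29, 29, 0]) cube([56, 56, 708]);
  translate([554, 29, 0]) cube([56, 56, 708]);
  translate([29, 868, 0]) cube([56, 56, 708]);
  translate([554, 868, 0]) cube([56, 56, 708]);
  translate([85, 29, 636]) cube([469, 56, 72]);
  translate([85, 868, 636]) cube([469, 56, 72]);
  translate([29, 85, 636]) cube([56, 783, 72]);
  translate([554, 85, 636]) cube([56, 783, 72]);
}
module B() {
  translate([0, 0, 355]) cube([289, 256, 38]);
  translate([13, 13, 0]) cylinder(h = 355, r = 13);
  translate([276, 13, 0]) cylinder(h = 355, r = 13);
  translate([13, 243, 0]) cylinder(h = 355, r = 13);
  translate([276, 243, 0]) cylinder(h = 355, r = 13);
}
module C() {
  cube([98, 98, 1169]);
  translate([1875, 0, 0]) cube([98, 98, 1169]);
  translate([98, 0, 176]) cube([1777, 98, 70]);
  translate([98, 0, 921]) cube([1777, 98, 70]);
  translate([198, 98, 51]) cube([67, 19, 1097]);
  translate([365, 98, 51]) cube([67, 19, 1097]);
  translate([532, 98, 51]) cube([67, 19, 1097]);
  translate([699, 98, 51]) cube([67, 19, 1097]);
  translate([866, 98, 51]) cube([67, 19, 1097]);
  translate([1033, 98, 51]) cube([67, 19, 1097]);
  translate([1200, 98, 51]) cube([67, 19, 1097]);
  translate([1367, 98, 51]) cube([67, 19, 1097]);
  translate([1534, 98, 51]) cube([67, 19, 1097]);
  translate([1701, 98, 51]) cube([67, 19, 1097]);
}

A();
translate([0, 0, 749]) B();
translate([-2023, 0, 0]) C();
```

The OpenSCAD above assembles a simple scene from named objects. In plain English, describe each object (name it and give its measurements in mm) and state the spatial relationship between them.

A is a table with a 639×953 mm rectangular top, 41 mm thick, top surface at z = 749 mm, supported by four 56×56 mm square legs, each inset 29 mm from the nearest pair of top edges, running from the floor. Four apron rails, 56 mm thick and 72 mm tall, run between adjacent legs with their top edges flush with the underside of the top and their outer faces flush with the legs' outer faces.

B is a four-legged stool. The seat is a 289×256×38 mm slab whose top surface is at z = 393 mm; four round legs, each 26 mm in diameter, run from the floor (z = 0) to the underside of the seat, each leg's axis is inset half a diameter from the nearest pair of seat edges (so the leg's bounding box is flush with the corner).

C is a fence section. Two 98×98 mm posts, 1169 mm tall, stand on the floor with a clear span of 1777 mm between their inner faces. Two horizontal rails of 98×70 mm section span the gap between the posts with their undersides at z = 176 mm and z = 921 mm, flush with the posts' −y face. 10 pickets, each 67 mm wide, 19 mm thick and 1097 mm tall, are fixed to the +y face of the rails with their bottoms at z = 51 mm, evenly spaced across the span with equal gaps (rounded down to the nearest mm) at the −x end and between each pair — any rounding remainder accumulates at the +x end.

The stool is on top of the table. The fence section is on the floor beside the table on its −x side.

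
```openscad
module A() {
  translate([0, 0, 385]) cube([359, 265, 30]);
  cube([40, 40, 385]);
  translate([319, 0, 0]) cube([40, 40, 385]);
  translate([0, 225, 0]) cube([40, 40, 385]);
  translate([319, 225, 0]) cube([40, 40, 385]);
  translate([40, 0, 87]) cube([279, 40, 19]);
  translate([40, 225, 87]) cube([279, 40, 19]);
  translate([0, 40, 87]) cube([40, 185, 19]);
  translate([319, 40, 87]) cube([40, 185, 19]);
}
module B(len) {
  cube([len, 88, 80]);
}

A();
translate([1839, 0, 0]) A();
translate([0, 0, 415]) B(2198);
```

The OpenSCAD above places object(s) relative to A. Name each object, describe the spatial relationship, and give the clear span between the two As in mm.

A is a stool. B is a beam. A beam spans the tops of two stools. The clear span between the two stools is 1480 mm.

Second stool starts at x = 1839; first ends at x = 359; clear span = 1839 − 359 = 1480 mm.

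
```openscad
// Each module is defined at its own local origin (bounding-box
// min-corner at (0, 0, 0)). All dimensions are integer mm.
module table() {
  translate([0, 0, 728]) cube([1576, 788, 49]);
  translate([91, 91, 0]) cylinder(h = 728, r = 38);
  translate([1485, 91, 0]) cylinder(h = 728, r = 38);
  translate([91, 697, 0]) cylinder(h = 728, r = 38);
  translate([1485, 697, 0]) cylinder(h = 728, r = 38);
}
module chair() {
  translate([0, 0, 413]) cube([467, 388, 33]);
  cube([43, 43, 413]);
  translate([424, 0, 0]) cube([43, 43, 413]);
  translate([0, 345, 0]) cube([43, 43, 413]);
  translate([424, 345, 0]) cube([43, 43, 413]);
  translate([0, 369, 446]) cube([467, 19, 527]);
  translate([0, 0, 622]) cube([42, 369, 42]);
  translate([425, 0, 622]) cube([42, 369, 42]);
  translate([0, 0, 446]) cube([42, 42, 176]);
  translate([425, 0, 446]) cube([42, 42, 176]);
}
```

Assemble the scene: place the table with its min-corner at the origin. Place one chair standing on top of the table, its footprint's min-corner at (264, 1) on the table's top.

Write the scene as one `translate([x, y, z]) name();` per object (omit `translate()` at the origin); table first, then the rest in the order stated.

table();
translate([264, 1, 777]) chair();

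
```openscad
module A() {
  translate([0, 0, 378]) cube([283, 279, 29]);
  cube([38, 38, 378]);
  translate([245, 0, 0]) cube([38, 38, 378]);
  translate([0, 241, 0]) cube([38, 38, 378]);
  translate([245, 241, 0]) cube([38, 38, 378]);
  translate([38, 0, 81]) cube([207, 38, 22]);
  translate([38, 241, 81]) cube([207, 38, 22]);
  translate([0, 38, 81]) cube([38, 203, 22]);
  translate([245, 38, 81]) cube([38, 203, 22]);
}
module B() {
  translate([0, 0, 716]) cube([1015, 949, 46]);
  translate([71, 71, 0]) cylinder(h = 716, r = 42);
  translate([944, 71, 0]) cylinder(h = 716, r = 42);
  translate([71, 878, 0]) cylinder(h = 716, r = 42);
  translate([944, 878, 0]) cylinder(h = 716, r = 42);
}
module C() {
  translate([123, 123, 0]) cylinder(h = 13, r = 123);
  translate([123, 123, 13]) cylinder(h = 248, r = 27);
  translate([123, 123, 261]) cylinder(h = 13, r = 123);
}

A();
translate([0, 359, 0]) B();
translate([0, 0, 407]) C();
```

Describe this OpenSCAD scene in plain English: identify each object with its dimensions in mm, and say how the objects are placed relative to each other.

A is a four-legged stool. The seat is a 283×279×29 mm slab whose top surface is at z = 407 mm; four square legs, each 38×38 mm in cross-section, run from the floor (z = 0) to the underside of the seat, each flush with a corner of the seat. Four stretchers, 38 mm wide and 22 mm tall, connect adjacent legs with their undersides at z = 81 mm, each running between the inner faces of the legs it joins and aligned with the legs' outer faces on the other axis.

B is a table: top 1015 mm (x) × 949 mm (y), 46 mm thick, upper face at z = 762 mm, on four round legs of 84 mm diameter, each leg's bounding box inset 29 mm from the nearest pair of top edges, running from z = 0 to the bottom of the top.

C is a spool: two coaxial disc flanges of radius 123 mm and thickness 13 mm, joined by a core cylinder of radius 27 mm and height 248 mm. The lower flange rests on z = 0 and the three cylinders share a vertical axis.

The table is on the floor beside the stool on its +y side. The spool is on top of the stool.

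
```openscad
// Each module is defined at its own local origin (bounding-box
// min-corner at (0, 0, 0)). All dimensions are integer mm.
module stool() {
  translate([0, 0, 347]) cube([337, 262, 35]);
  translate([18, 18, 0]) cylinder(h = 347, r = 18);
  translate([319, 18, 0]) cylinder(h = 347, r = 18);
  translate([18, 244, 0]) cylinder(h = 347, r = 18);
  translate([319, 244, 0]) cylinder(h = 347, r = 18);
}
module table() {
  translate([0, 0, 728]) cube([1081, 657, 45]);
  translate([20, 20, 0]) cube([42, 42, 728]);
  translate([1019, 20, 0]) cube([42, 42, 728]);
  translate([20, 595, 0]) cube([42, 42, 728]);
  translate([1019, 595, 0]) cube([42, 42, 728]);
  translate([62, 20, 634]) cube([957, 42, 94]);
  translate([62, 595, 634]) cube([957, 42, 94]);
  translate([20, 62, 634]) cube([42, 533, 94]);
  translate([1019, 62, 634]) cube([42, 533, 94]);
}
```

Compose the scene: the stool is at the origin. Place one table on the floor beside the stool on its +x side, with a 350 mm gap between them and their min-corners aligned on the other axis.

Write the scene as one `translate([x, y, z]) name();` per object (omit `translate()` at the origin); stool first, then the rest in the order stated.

stool();
translate([687, 0, 0]) table();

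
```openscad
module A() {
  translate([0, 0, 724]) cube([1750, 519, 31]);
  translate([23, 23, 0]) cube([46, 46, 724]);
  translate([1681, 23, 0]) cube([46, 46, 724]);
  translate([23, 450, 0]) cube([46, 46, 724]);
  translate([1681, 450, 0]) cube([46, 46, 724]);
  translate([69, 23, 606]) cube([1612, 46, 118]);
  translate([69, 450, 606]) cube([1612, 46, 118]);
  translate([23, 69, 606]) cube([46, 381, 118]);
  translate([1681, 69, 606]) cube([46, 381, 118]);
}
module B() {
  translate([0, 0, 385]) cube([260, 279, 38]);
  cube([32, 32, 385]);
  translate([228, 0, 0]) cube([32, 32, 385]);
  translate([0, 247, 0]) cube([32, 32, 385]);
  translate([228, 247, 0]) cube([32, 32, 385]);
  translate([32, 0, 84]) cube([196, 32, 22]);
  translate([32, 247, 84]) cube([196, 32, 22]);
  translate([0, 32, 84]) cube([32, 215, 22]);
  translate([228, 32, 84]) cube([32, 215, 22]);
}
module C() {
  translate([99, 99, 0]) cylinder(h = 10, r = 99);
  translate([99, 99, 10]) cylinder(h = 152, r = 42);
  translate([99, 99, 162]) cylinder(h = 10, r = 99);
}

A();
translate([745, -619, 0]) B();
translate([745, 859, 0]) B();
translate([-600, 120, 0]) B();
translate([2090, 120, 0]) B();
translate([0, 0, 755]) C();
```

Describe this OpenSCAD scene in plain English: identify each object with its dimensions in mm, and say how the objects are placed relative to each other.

A is a table: top 1750 mm (x) × 519 mm (y), 31 mm thick, upper face at z = 755 mm, on four 46×46 mm square legs, each inset 23 mm from the nearest pair of top edges, running from z = 0 to the bottom of the top. Four apron rails, 46 mm thick and 118 mm tall, run between adjacent legs with their top edges flush with the underside of the top and their outer faces flush with the legs' outer faces.

B is a four-legged stool. The seat is 260×279 mm, 38 mm thick, top at z = 423 mm. It stands on four square legs, each 32×32 mm in cross-section, from z = 0 to the seat underside, each flush with a corner of the seat. Four stretchers, 32 mm wide and 22 mm tall, connect adjacent legs with their undersides at z = 84 mm, each running between the inner faces of the legs it joins and aligned with the legs' outer faces on the other axis.

C is a spool: two coaxial disc flanges of radius 99 mm and thickness 10 mm, joined by a core cylinder of radius 42 mm and height 152 mm. The lower flange rests on z = 0 and the three cylinders share a vertical axis.

Four stools sit around the table at the −y, +y, −x, +x sides. The spool is on top of the table.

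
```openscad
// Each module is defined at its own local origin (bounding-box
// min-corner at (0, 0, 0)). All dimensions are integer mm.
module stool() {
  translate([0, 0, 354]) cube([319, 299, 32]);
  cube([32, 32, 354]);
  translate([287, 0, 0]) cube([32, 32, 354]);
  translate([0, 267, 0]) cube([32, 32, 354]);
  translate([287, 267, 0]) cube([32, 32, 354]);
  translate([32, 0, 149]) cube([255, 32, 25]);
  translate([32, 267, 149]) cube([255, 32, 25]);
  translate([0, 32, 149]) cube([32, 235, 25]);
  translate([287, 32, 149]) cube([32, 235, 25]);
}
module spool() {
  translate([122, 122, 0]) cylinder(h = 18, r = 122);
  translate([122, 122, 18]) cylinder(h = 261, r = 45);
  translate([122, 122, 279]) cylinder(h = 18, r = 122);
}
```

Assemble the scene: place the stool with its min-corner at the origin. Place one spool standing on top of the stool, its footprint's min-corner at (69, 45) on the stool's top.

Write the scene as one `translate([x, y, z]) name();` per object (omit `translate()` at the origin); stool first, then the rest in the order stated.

stool();
translate([69, 45, 386]) spool();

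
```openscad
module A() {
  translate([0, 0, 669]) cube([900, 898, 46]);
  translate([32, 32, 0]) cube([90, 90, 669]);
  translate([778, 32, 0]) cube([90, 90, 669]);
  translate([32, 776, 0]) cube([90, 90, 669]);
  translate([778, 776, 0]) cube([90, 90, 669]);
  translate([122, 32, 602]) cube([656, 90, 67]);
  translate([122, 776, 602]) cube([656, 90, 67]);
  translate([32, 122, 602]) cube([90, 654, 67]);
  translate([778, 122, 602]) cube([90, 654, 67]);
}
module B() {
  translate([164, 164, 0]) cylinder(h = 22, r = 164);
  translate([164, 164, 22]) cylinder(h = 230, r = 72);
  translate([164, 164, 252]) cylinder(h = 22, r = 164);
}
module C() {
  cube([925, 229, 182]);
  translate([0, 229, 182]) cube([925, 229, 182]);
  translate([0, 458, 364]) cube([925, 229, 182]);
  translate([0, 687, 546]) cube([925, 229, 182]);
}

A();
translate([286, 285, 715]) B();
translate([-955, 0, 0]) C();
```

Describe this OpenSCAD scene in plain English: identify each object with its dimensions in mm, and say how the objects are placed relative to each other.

A is a table with a 900×898 mm rectangular top, 46 mm thick, top surface at z = 715 mm, supported by four 90×90 mm square legs, each inset 32 mm from the nearest pair of top edges, running from the floor. Four apron rails, 90 mm thick and 67 mm tall, run between adjacent legs with their top edges flush with the underside of the top and their outer faces flush with the legs' outer faces.

B is a spool: two coaxial disc flanges of radius 164 mm and thickness 22 mm, joined by a core cylinder of radius 72 mm and height 230 mm. The lower flange rests on z = 0 and the three cylinders share a vertical axis.

C is a run of 4 identical solid stair steps. Each tread is 925×229 mm and each step block is 182 mm high. Step 1 rests on the floor; step k is offset from step 1 by (k−1)×229 mm in y and (k−1)×182 mm in z.

The spool is on top of the table, centred. The staircase is on the floor beside the table on its −x side.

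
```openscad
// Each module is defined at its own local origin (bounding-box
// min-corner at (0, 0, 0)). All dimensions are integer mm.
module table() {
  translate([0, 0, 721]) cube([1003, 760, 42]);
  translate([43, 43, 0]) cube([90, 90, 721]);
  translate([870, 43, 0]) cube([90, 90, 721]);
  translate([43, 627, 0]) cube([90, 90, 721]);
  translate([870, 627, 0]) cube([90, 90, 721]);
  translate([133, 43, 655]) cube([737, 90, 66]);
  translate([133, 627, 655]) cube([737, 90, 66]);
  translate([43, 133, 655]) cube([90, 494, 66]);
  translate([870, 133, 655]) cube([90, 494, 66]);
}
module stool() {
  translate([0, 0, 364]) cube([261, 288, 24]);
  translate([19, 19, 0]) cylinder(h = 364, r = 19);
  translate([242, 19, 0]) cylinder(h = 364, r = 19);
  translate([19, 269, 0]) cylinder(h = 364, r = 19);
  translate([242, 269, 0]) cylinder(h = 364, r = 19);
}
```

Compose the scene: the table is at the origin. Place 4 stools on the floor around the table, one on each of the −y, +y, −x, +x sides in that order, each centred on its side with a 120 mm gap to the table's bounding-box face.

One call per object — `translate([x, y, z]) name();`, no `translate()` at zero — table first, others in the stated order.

table();
translate([371, -408, 0]) stool();
translate([371, 880, 0]) stool();
translate([-381, 236, 0]) stool();
translate([1123, 236, 0]) stool();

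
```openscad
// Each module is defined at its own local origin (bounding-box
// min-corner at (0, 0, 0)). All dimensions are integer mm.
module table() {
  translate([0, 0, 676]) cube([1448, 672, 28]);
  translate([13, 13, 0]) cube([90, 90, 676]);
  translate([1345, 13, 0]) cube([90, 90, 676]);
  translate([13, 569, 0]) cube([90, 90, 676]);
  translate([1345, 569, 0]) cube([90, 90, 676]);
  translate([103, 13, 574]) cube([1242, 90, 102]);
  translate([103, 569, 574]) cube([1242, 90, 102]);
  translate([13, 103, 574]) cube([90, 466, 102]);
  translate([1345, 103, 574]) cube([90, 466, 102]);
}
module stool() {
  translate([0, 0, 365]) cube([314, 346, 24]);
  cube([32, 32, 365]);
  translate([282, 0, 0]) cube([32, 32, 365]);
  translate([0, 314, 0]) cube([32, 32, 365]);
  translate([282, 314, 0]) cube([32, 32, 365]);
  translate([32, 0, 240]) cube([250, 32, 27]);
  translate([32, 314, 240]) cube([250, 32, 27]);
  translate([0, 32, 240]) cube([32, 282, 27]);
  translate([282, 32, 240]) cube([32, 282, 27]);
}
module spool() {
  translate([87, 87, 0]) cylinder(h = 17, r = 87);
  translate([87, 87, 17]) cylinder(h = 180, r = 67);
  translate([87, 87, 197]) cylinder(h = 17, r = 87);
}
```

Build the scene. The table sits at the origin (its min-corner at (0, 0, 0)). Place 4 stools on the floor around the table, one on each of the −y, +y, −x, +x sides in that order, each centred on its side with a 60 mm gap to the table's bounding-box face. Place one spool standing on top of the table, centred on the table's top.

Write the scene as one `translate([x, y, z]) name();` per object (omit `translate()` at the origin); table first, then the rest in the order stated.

table();
translate([567, -406, 0]) stool();
translate([567, 732, 0]) stool();
translate([-374, 163, 0]) stool();
translate([1508, 163, 0]) stool();
translate([637, 249, 704]) spool();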